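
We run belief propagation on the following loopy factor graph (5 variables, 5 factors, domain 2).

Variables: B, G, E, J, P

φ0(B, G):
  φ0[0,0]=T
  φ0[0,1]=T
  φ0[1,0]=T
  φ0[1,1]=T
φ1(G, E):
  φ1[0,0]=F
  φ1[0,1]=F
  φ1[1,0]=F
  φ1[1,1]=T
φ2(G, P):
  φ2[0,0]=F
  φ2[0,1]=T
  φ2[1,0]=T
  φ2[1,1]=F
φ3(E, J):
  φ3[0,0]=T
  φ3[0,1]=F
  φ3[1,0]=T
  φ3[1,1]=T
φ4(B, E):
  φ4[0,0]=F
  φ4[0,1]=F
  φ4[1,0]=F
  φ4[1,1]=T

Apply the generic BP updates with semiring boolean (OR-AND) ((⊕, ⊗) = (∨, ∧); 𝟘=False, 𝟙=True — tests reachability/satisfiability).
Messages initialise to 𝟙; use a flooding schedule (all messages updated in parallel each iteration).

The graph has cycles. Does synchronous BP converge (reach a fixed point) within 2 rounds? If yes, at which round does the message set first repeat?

init: all messages = 𝟙 over 2 values
r1 m[φ0→B] = [T, T]
r1 m[φ0→G] = [T, T]
r1 m[φ1→G] = [F, T]
r1 m[φ1→E] = [F, T]
r1 m[φ2→G] = [T, T]
r1 m[φ2→P] = [T, T]
r1 m[φ3→E] = [T, T]
r1 m[φ3→J] = [T, T]
r1 m[φ4→B] = [F, T]
r1 m[φ4→E] = [F, T]
r1 m[B→φ0] = [T, T]
r1 m[B→φ4] = [T, T]
r1 m[G→φ0] = [T, T]
r1 m[G→φ1] = [T, T]
r1 m[G→φ2] = [T, T]
r1 m[E→φ1] = [T, T]
r1 m[E→φ3] = [T, T]
r1 m[E→φ4] = [T, T]
r1 m[J→φ3] = [T, T]
r1 m[P→φ2] = [T, T]
r2 m[φ0→B] = [T, T]
r2 m[φ0→G] = [T, T]
r2 m[φ1→G] = [F, T]
r2 m[φ1→E] = [F, T]
r2 m[φ2→G] = [T, T]
r2 m[φ2→P] = [T, T]
r2 m[φ3→E] = [T, T]
r2 m[φ3→J] = [T, T]
r2 m[φ4→B] = [F, T]
r2 m[φ4→E] = [F, T]
r2 m[B→φ0] = [F, T]
r2 m[B→φ4] = [T, T]
r2 m[G→φ0] = [F, T]
r2 m[G→φ1] = [T, T]
r2 m[G→φ2] = [F, T]
r2 m[E→φ1] = [F, T]
r2 m[E→φ3] = [F, T]
r2 m[E→φ4] = [F, T]
r2 m[J→φ3] = [T, T]
r2 m[P→φ2] = [T, T]
no fixed point within 2 rounds

NOT CONVERGED within 2 rounds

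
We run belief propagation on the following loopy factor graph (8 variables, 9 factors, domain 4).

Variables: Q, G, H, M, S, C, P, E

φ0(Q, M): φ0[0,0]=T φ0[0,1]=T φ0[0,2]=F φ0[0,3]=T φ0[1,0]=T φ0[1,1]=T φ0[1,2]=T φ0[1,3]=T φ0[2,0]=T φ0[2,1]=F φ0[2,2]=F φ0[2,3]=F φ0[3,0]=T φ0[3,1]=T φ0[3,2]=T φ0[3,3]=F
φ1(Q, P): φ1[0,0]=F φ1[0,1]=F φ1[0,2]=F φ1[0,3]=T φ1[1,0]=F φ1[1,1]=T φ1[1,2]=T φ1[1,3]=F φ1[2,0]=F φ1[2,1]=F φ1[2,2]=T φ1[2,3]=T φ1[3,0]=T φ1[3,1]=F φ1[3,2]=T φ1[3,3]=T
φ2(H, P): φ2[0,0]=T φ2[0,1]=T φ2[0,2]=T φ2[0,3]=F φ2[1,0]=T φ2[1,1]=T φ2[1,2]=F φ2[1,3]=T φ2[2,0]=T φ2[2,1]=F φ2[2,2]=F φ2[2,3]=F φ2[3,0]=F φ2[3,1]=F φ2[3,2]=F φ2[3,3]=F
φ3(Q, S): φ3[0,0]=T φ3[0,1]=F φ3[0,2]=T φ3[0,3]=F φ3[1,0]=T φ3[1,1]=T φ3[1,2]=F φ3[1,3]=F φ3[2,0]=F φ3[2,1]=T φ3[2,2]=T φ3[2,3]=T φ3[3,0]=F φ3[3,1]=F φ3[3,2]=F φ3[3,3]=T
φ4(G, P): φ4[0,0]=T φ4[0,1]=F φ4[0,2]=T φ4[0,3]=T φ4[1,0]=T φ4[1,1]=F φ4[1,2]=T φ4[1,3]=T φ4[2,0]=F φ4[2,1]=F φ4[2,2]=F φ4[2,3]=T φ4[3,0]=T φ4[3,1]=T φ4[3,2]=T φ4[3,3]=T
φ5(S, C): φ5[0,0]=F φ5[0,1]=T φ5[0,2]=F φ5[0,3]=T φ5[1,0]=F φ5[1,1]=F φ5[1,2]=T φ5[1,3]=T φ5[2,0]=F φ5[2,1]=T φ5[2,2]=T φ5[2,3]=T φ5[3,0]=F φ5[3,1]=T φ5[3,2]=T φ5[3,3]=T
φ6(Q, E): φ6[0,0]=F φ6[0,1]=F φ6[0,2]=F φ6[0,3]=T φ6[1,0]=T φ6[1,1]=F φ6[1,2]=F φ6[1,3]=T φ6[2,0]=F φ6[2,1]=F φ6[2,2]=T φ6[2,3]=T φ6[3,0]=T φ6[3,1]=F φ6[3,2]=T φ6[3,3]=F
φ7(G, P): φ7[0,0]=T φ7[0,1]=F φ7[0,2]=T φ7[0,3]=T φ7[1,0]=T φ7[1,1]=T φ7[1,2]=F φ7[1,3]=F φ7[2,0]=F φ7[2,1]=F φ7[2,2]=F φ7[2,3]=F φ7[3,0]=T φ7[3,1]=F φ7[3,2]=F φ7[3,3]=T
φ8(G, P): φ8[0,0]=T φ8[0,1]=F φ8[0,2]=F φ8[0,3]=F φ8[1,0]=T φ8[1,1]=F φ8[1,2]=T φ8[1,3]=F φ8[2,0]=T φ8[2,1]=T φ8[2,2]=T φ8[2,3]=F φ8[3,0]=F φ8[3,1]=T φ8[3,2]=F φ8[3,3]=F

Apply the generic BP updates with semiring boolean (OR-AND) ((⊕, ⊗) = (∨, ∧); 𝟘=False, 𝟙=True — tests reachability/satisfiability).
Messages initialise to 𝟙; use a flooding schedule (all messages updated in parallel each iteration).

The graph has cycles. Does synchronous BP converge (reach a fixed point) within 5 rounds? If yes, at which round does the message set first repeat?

CONVERGED at round 5

init: all messages = 𝟙 over 4 values
r1 m[φ0→Q] = [T, T, T, T]
r1 m[φ0→M] = [T, T, T, T]
r1 m[φ1→Q] = [T, T, T, T]
r1 m[φ1→P] = [T, T, T, T]
r1 m[φ2→H] = [T, T, T, F]
r1 m[φ2→P] = [T, T, T, T]
r1 m[φ3→Q] = [T, T, T, T]
r1 m[φ3→S] = [T, T, T, T]
r1 m[φ4→G] = [T, T, T, T]
r1 m[φ4→P] = [T, T, T, T]
r1 m[φ5→S] = [T, T, T, T]
r1 m[φ5→C] = [F, T, T, T]
r1 m[φ6→Q] = [T, T, T, T]
r1 m[φ6→E] = [T, F, T, T]
r1 m[φ7→G] = [T, T, F, T]
r1 m[φ7→P] = [T, T, T, T]
r1 m[φ8→G] = [T, T, T, T]
r1 m[φ8→P] = [T, T, T, F]
r1 m[Q→φ0] = [T, T, T, T]
r1 m[Q→φ1] = [T, T, T, T]
r1 m[Q→φ3] = [T, T, T, T]
r1 m[Q→φ6] = [T, T, T, T]
r1 m[G→φ4] = [T, T, T, T]
r1 m[G→φ7] = [T, T, T, T]
r1 m[G→φ8] = [T, T, T, T]
r1 m[H→φ2] = [T, T, T, T]
r1 m[M→φ0] = [T, T, T, T]
r1 m[S→φ3] = [T, T, T, T]
r1 m[S→φ5] = [T, T, T, T]
r1 m[C→φ5] = [T, T, T, T]
r1 m[P→φ1] = [T, T, T, T]
r1 m[P→φ2] = [T, T, T, T]
r1 m[P→φ4] = [T, T, T, T]
r1 m[P→φ7] = [T, T, T, T]
r1 m[P→φ8] = [T, T, T, T]
r1 m[E→φ6] = [T, T, T, T]
r2 m[φ0→Q] = [T, T, T, T]
r2 m[φ0→M] = [T, T, T, T]
r2 m[φ1→Q] = [T, T, T, T]
r2 m[φ1→P] = [T, T, T, T]
r2 m[φ2→H] = [T, T, T, F]
r2 m[φ2→P] = [T, T, T, T]
r2 m[φ3→Q] = [T, T, T, T]
r2 m[φ3→S] = [T, T, T, T]
r2 m[φ4→G] = [T, T, T, T]
r2 m[φ4→P] = [T, T, T, T]
r2 m[φ5→S] = [T, T, T, T]
r2 m[φ5→C] = [F, T, T, T]
r2 m[φ6→Q] = [T, T, T, T]
r2 m[φ6→E] = [T, F, T, T]
r2 m[φ7→G] = [T, T, F, T]
r2 m[φ7→P] = [T, T, T, T]
r2 m[φ8→G] = [T, T, T, T]
r2 m[φ8→P] = [T, T, T, F]
r2 m[Q→φ0] = [T, T, T, T]
r2 m[Q→φ1] = [T, T, T, T]
r2 m[Q→φ3] = [T, T, T, T]
r2 m[Q→φ6] = [T, T, T, T]
r2 m[G→φ4] = [T, T, F, T]
r2 m[G→φ7] = [T, T, T, T]
r2 m[G→φ8] = [T, T, F, T]
r2 m[H→φ2] = [T, T, T, T]
r2 m[M→φ0] = [T, T, T, T]
r2 m[S→φ3] = [T, T, T, T]
r2 m[S→φ5] = [T, T, T, T]
r2 m[C→φ5] = [T, T, T, T]
r2 m[P→φ1] = [T, T, T, F]
r2 m[P→φ2] = [T, T, T, F]
r2 m[P→φ4] = [T, T, T, F]
r2 m[P→φ7] = [T, T, T, F]
r2 m[P→φ8] = [T, T, T, T]
r2 m[E→φ6] = [T, T, T, T]
r3 m[φ0→Q] = [T, T, T, T]
r3 m[φ0→M] = [T, T, T, T]
r3 m[φ1→Q] = [F, T, T, T]
r3 m[φ1→P] = [T, T, T, T]
r3 m[φ2→H] = [T, T, T, F]
r3 m[φ2→P] = [T, T, T, T]
r3 m[φ3→Q] = [T, T, T, T]
r3 m[φ3→S] = [T, T, T, T]
r3 m[φ4→G] = [T, T, F, T]
r3 m[φ4→P] = [T, T, T, T]
r3 m[φ5→S] = [T, T, T, T]
r3 m[φ5→C] = [F, T, T, T]
r3 m[φ6→Q] = [T, T, T, T]
r3 m[φ6→E] = [T, F, T, T]
r3 m[φ7→G] = [T, T, F, T]
r3 m[φ7→P] = [T, T, T, T]
r3 m[φ8→G] = [T, T, T, T]
r3 m[φ8→P] = [T, T, T, F]
r3 m[Q→φ0] = [T, T, T, T]
r3 m[Q→φ1] = [T, T, T, T]
r3 m[Q→φ3] = [T, T, T, T]
r3 m[Q→φ6] = [T, T, T, T]
r3 m[G→φ4] = [T, T, F, T]
r3 m[G→φ7] = [T, T, T, T]
r3 m[G→φ8] = [T, T, F, T]
r3 m[H→φ2] = [T, T, T, T]
r3 m[M→φ0] = [T, T, T, T]
r3 m[S→φ3] = [T, T, T, T]
r3 m[S→φ5] = [T, T, T, T]
r3 m[C→φ5] = [T, T, T, T]
r3 m[P→φ1] = [T, T, T, F]
r3 m[P→φ2] = [T, T, T, F]
r3 m[P→φ4] = [T, T, T, F]
r3 m[P→φ7] = [T, T, T, F]
r3 m[P→φ8] = [T, T, T, T]
r3 m[E→φ6] = [T, T, T, T]
r4 m[φ0→Q] = [T, T, T, T]
r4 m[φ0→M] = [T, T, T, T]
r4 m[φ1→Q] = [F, T, T, T]
r4 m[φ1→P] = [T, T, T, T]
r4 m[φ2→H] = [T, T, T, F]
r4 m[φ2→P] = [T, T, T, T]
r4 m[φ3→Q] = [T, T, T, T]
r4 m[φ3→S] = [T, T, T, T]
r4 m[φ4→G] = [T, T, F, T]
r4 m[φ4→P] = [T, T, T, T]
r4 m[φ5→S] = [T, T, T, T]
r4 m[φ5→C] = [F, T, T, T]
r4 m[φ6→Q] = [T, T, T, T]
r4 m[φ6→E] = [T, F, T, T]
r4 m[φ7→G] = [T, T, F, T]
r4 m[φ7→P] = [T, T, T, T]
r4 m[φ8→G] = [T, T, T, T]
r4 m[φ8→P] = [T, T, T, F]
r4 m[Q→φ0] = [F, T, T, T]
r4 m[Q→φ1] = [T, T, T, T]
r4 m[Q→φ3] = [F, T, T, T]
r4 m[Q→φ6] = [F, T, T, T]
r4 m[G→φ4] = [T, T, F, T]
r4 m[G→φ7] = [T, T, F, T]
r4 m[G→φ8] = [T, T, F, T]
r4 m[H→φ2] = [T, T, T, T]
r4 m[M→φ0] = [T, T, T, T]
r4 m[S→φ3] = [T, T, T, T]
r4 m[S→φ5] = [T, T, T, T]
r4 m[C→φ5] = [T, T, T, T]
r4 m[P→φ1] = [T, T, T, F]
r4 m[P→φ2] = [T, T, T, F]
r4 m[P→φ4] = [T, T, T, F]
r4 m[P→φ7] = [T, T, T, F]
r4 m[P→φ8] = [T, T, T, T]
r4 m[E→φ6] = [T, T, T, T]
r5 m[φ0→Q] = [T, T, T, T]
r5 m[φ0→M] = [T, T, T, T]
r5 m[φ1→Q] = [F, T, T, T]
r5 m[φ1→P] = [T, T, T, T]
r5 m[φ2→H] = [T, T, T, F]
r5 m[φ2→P] = [T, T, T, T]
r5 m[φ3→Q] = [T, T, T, T]
r5 m[φ3→S] = [T, T, T, T]
r5 m[φ4→G] = [T, T, F, T]
r5 m[φ4→P] = [T, T, T, T]
r5 m[φ5→S] = [T, T, T, T]
r5 m[φ5→C] = [F, T, T, T]
r5 m[φ6→Q] = [T, T, T, T]
r5 m[φ6→E] = [T, F, T, T]
r5 m[φ7→G] = [T, T, F, T]
r5 m[φ7→P] = [T, T, T, T]
r5 m[φ8→G] = [T, T, T, T]
r5 m[φ8→P] = [T, T, T, F]
r5 m[Q→φ0] = [F, T, T, T]
r5 m[Q→φ1] = [T, T, T, T]
r5 m[Q→φ3] = [F, T, T, T]
r5 m[Q→φ6] = [F, T, T, T]
r5 m[G→φ4] = [T, T, F, T]
r5 m[G→φ7] = [T, T, F, T]
r5 m[G→φ8] = [T, T, F, T]
r5 m[H→φ2] = [T, T, T, T]
r5 m[M→φ0] = [T, T, T, T]
r5 m[S→φ3] = [T, T, T, T]
r5 m[S→φ5] = [T, T, T, T]
r5 m[C→φ5] = [T, T, T, T]
r5 m[P→φ1] = [T, T, T, F]
r5 m[P→φ2] = [T, T, T, F]
r5 m[P→φ4] = [T, T, T, F]
r5 m[P→φ7] = [T, T, T, F]
r5 m[P→φ8] = [T, T, T, T]
r5 m[E→φ6] = [T, T, T, T]
fixed point reached at round 5
messages reach a fixed point at round 5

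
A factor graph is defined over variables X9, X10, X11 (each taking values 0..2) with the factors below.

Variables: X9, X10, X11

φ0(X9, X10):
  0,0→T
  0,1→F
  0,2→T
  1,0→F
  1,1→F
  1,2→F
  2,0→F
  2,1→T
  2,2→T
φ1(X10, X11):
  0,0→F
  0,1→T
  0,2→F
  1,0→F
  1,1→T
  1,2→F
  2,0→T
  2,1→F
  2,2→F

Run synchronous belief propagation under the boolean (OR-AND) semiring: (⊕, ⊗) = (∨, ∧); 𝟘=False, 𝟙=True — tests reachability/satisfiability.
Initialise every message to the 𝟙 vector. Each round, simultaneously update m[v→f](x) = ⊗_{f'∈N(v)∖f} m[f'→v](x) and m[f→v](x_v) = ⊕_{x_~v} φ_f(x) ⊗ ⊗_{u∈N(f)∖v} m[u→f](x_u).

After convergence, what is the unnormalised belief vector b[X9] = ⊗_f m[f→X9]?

init: all messages = 𝟙 over 3 values
r1 m[φ0→X9] = [T, F, T]
r1 m[φ0→X10] = [T, T, T]
r1 m[φ1→X10] = [T, T, T]
r1 m[φ1→X11] = [T, T, F]
r1 m[X9→φ0] = [T, T, T]
r1 m[X10→φ0] = [T, T, T]
r1 m[X10→φ1] = [T, T, T]
r1 m[X11→φ1] = [T, T, T]
r2 m[φ0→X9] = [T, F, T]
r2 m[φ0→X10] = [T, T, T]
r2 m[φ1→X10] = [T, T, T]
r2 m[φ1→X11] = [T, T, F]
r2 m[X9→φ0] = [T, T, T]
r2 m[X10→φ0] = [T, T, T]
r2 m[X10→φ1] = [T, T, T]
r2 m[X11→φ1] = [T, T, T]
fixed point reached at round 2
b[X9] = ⊗ incoming = [T, F, T]

b[X9] = [T, F, T]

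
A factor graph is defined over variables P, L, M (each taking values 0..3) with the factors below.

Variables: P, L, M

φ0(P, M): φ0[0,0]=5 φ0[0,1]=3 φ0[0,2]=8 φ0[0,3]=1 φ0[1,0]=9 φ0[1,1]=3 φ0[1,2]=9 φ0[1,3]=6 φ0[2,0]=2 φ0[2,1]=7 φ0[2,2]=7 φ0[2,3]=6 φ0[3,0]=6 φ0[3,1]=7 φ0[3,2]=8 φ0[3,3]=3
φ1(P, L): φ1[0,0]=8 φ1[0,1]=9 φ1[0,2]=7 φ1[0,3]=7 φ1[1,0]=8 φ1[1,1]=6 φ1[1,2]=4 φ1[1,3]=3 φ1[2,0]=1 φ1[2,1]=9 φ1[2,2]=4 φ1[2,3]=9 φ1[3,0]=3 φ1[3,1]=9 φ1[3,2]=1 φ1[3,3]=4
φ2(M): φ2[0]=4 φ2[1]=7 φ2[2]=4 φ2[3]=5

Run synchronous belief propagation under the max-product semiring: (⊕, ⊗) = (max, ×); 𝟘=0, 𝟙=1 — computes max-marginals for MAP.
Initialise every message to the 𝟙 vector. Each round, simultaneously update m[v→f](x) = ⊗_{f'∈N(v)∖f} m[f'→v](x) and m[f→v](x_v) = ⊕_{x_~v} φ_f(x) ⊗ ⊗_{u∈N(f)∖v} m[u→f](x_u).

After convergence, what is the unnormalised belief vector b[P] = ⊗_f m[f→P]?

b[P] = [288, 288, 441, 441]

init: all messages = 𝟙 over 4 values
r1 m[φ0→P] = [8, 9, 7, 8]
r1 m[φ0→M] = [9, 7, 9, 6]
r1 m[φ1→P] = [9, 8, 9, 9]
r1 m[φ1→L] = [8, 9, 7, 9]
r1 m[φ2→M] = [4, 7, 4, 5]
r1 m[P→φ0] = [1, 1, 1, 1]
r1 m[P→φ1] = [1, 1, 1, 1]
r1 m[L→φ1] = [1, 1, 1, 1]
r1 m[M→φ0] = [1, 1, 1, 1]
r1 m[M→φ2] = [1, 1, 1, 1]
r2 m[φ0→P] = [8, 9, 7, 8]
r2 m[φ0→M] = [9, 7, 9, 6]
r2 m[φ1→P] = [9, 8, 9, 9]
r2 m[φ1→L] = [8, 9, 7, 9]
r2 m[φ2→M] = [4, 7, 4, 5]
r2 m[P→φ0] = [9, 8, 9, 9]
r2 m[P→φ1] = [8, 9, 7, 8]
r2 m[L→φ1] = [1, 1, 1, 1]
r2 m[M→φ0] = [4, 7, 4, 5]
r2 m[M→φ2] = [9, 7, 9, 6]
r3 m[φ0→P] = [32, 36, 49, 49]
r3 m[φ0→M] = [72, 63, 72, 54]
r3 m[φ1→P] = [9, 8, 9, 9]
r3 m[φ1→L] = [72, 72, 56, 63]
r3 m[φ2→M] = [4, 7, 4, 5]
r3 m[P→φ0] = [9, 8, 9, 9]
r3 m[P→φ1] = [8, 9, 7, 8]
r3 m[L→φ1] = [1, 1, 1, 1]
r3 m[M→φ0] = [4, 7, 4, 5]
r3 m[M→φ2] = [9, 7, 9, 6]
r4 m[φ0→P] = [32, 36, 49, 49]
r4 m[φ0→M] = [72, 63, 72, 54]
r4 m[φ1→P] = [9, 8, 9, 9]
r4 m[φ1→L] = [72, 72, 56, 63]
r4 m[φ2→M] = [4, 7, 4, 5]
r4 m[P→φ0] = [9, 8, 9, 9]
r4 m[P→φ1] = [32, 36, 49, 49]
r4 m[L→φ1] = [1, 1, 1, 1]
r4 m[M→φ0] = [4, 7, 4, 5]
r4 m[M→φ2] = [72, 63, 72, 54]
r5 m[φ0→P] = [32, 36, 49, 49]
r5 m[φ0→M] = [72, 63, 72, 54]
r5 m[φ1→P] = [9, 8, 9, 9]
r5 m[φ1→L] = [288, 441, 224, 441]
r5 m[φ2→M] = [4, 7, 4, 5]
r5 m[P→φ0] = [9, 8, 9, 9]
r5 m[P→φ1] = [32, 36, 49, 49]
r5 m[L→φ1] = [1, 1, 1, 1]
r5 m[M→φ0] = [4, 7, 4, 5]
r5 m[M→φ2] = [72, 63, 72, 54]
r6 m[φ0→P] = [32, 36, 49, 49]
r6 m[φ0→M] = [72, 63, 72, 54]
r6 m[φ1→P] = [9, 8, 9, 9]
r6 m[φ1→L] = [288, 441, 224, 441]
r6 m[φ2→M] = [4, 7, 4, 5]
r6 m[P→φ0] = [9, 8, 9, 9]
r6 m[P→φ1] = [32, 36, 49, 49]
r6 m[L→φ1] = [1, 1, 1, 1]
r6 m[M→φ0] = [4, 7, 4, 5]
r6 m[M→φ2] = [72, 63, 72, 54]
fixed point reached at round 6
b[P] = ⊗ incoming = [288, 288, 441, 441]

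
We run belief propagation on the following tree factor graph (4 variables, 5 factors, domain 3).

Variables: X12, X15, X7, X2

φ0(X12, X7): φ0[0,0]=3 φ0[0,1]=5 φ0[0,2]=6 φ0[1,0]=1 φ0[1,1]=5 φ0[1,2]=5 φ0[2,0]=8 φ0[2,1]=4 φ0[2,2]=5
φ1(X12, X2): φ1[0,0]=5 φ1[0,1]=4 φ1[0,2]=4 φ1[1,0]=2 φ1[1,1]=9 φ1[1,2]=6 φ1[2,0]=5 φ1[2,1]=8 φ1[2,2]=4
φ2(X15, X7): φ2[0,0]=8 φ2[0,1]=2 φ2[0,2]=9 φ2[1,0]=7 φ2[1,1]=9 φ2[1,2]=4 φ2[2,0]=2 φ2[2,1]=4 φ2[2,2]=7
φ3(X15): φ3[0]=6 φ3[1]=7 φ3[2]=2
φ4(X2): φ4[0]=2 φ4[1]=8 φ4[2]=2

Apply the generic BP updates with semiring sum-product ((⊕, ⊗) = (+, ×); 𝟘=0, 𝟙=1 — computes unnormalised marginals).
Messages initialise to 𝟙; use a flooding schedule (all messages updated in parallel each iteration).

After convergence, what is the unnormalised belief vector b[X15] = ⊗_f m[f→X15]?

b[X15] = [117228, 140140, 27820]

init: all messages = 𝟙 over 3 values
r1 m[φ0→X12] = [14, 11, 17]
r1 m[φ0→X7] = [12, 14, 16]
r1 m[φ1→X12] = [13, 17, 17]
r1 m[φ1→X2] = [12, 21, 14]
r1 m[φ2→X15] = [19, 20, 13]
r1 m[φ2→X7] = [17, 15, 20]
r1 m[φ3→X15] = [6, 7, 2]
r1 m[φ4→X2] = [2, 8, 2]
r1 m[X12→φ0] = [1, 1, 1]
r1 m[X12→φ1] = [1, 1, 1]
r1 m[X15→φ2] = [1, 1, 1]
r1 m[X15→φ3] = [1, 1, 1]
r1 m[X7→φ0] = [1, 1, 1]
r1 m[X7→φ2] = [1, 1, 1]
r1 m[X2→φ1] = [1, 1, 1]
r1 m[X2→φ4] = [1, 1, 1]
r2 m[φ0→X12] = [14, 11, 17]
r2 m[φ0→X7] = [12, 14, 16]
r2 m[φ1→X12] = [13, 17, 17]
r2 m[φ1→X2] = [12, 21, 14]
r2 m[φ2→X15] = [19, 20, 13]
r2 m[φ2→X7] = [17, 15, 20]
r2 m[φ3→X15] = [6, 7, 2]
r2 m[φ4→X2] = [2, 8, 2]
r2 m[X12→φ0] = [13, 17, 17]
r2 m[X12→φ1] = [14, 11, 17]
r2 m[X15→φ2] = [6, 7, 2]
r2 m[X15→φ3] = [19, 20, 13]
r2 m[X7→φ0] = [17, 15, 20]
r2 m[X7→φ2] = [12, 14, 16]
r2 m[X2→φ1] = [2, 8, 2]
r2 m[X2→φ4] = [12, 21, 14]
r3 m[φ0→X12] = [246, 192, 296]
r3 m[φ0→X7] = [192, 218, 248]
r3 m[φ1→X12] = [50, 88, 82]
r3 m[φ1→X2] = [177, 291, 190]
r3 m[φ2→X15] = [268, 274, 192]
r3 m[φ2→X7] = [101, 83, 96]
r3 m[φ3→X15] = [6, 7, 2]
r3 m[φ4→X2] = [2, 8, 2]
r3 m[X12→φ0] = [13, 17, 17]
r3 m[X12→φ1] = [14, 11, 17]
r3 m[X15→φ2] = [6, 7, 2]
r3 m[X15→φ3] = [19, 20, 13]
r3 m[X7→φ0] = [17, 15, 20]
r3 m[X7→φ2] = [12, 14, 16]
r3 m[X2→φ1] = [2, 8, 2]
r3 m[X2→φ4] = [12, 21, 14]
r4 m[φ0→X12] = [246, 192, 296]
r4 m[φ0→X7] = [192, 218, 248]
r4 m[φ1→X12] = [50, 88, 82]
r4 m[φ1→X2] = [177, 291, 190]
r4 m[φ2→X15] = [268, 274, 192]
r4 m[φ2→X7] = [101, 83, 96]
r4 m[φ3→X15] = [6, 7, 2]
r4 m[φ4→X2] = [2, 8, 2]
r4 m[X12→φ0] = [50, 88, 82]
r4 m[X12→φ1] = [246, 192, 296]
r4 m[X15→φ2] = [6, 7, 2]
r4 m[X15→φ3] = [268, 274, 192]
r4 m[X7→φ0] = [101, 83, 96]
r4 m[X7→φ2] = [192, 218, 248]
r4 m[X2→φ1] = [2, 8, 2]
r4 m[X2→φ4] = [177, 291, 190]
r5 m[φ0→X12] = [1294, 996, 1620]
r5 m[φ0→X7] = [894, 1018, 1150]
r5 m[φ1→X12] = [50, 88, 82]
r5 m[φ1→X2] = [3094, 5080, 3320]
r5 m[φ2→X15] = [4204, 4298, 2992]
r5 m[φ2→X7] = [101, 83, 96]
r5 m[φ3→X15] = [6, 7, 2]
r5 m[φ4→X2] = [2, 8, 2]
r5 m[X12→φ0] = [50, 88, 82]
r5 m[X12→φ1] = [246, 192, 296]
r5 m[X15→φ2] = [6, 7, 2]
r5 m[X15→φ3] = [268, 274, 192]
r5 m[X7→φ0] = [101, 83, 96]
r5 m[X7→φ2] = [192, 218, 248]
r5 m[X2→φ1] = [2, 8, 2]
r5 m[X2→φ4] = [177, 291, 190]
r6 m[φ0→X12] = [1294, 996, 1620]
r6 m[φ0→X7] = [894, 1018, 1150]
r6 m[φ1→X12] = [50, 88, 82]
r6 m[φ1→X2] = [3094, 5080, 3320]
r6 m[φ2→X15] = [4204, 4298, 2992]
r6 m[φ2→X7] = [101, 83, 96]
r6 m[φ3→X15] = [6, 7, 2]
r6 m[φ4→X2] = [2, 8, 2]
r6 m[X12→φ0] = [50, 88, 82]
r6 m[X12→φ1] = [1294, 996, 1620]
r6 m[X15→φ2] = [6, 7, 2]
r6 m[X15→φ3] = [4204, 4298, 2992]
r6 m[X7→φ0] = [101, 83, 96]
r6 m[X7→φ2] = [894, 1018, 1150]
r6 m[X2→φ1] = [2, 8, 2]
r6 m[X2→φ4] = [3094, 5080, 3320]
r7 m[φ0→X12] = [1294, 996, 1620]
r7 m[φ0→X7] = [894, 1018, 1150]
r7 m[φ1→X12] = [50, 88, 82]
r7 m[φ1→X2] = [16562, 27100, 17632]
r7 m[φ2→X15] = [19538, 20020, 13910]
r7 m[φ2→X7] = [101, 83, 96]
r7 m[φ3→X15] = [6, 7, 2]
r7 m[φ4→X2] = [2, 8, 2]
r7 m[X12→φ0] = [50, 88, 82]
r7 m[X12→φ1] = [1294, 996, 1620]
r7 m[X15→φ2] = [6, 7, 2]
r7 m[X15→φ3] = [4204, 4298, 2992]
r7 m[X7→φ0] = [101, 83, 96]
r7 m[X7→φ2] = [894, 1018, 1150]
r7 m[X2→φ1] = [2, 8, 2]
r7 m[X2→φ4] = [3094, 5080, 3320]
r8 m[φ0→X12] = [1294, 996, 1620]
r8 m[φ0→X7] = [894, 1018, 1150]
r8 m[φ1→X12] = [50, 88, 82]
r8 m[φ1→X2] = [16562, 27100, 17632]
r8 m[φ2→X15] = [19538, 20020, 13910]
r8 m[φ2→X7] = [101, 83, 96]
r8 m[φ3→X15] = [6, 7, 2]
r8 m[φ4→X2] = [2, 8, 2]
r8 m[X12→φ0] = [50, 88, 82]
r8 m[X12→φ1] = [1294, 996, 1620]
r8 m[X15→φ2] = [6, 7, 2]
r8 m[X15→φ3] = [19538, 20020, 13910]
r8 m[X7→φ0] = [101, 83, 96]
r8 m[X7→φ2] = [894, 1018, 1150]
r8 m[X2→φ1] = [2, 8, 2]
r8 m[X2→φ4] = [16562, 27100, 17632]
r9 m[φ0→X12] = [1294, 996, 1620]
r9 m[φ0→X7] = [894, 1018, 1150]
r9 m[φ1→X12] = [50, 88, 82]
r9 m[φ1→X2] = [16562, 27100, 17632]
r9 m[φ2→X15] = [19538, 20020, 13910]
r9 m[φ2→X7] = [101, 83, 96]
r9 m[φ3→X15] = [6, 7, 2]
r9 m[φ4→X2] = [2, 8, 2]
r9 m[X12→φ0] = [50, 88, 82]
r9 m[X12→φ1] = [1294, 996, 1620]
r9 m[X15→φ2] = [6, 7, 2]
r9 m[X15→φ3] = [19538, 20020, 13910]
r9 m[X7→φ0] = [101, 83, 96]
r9 m[X7→φ2] = [894, 1018, 1150]
r9 m[X2→φ1] = [2, 8, 2]
r9 m[X2→φ4] = [16562, 27100, 17632]
fixed point reached at round 9
b[X15] = ⊗ incoming = [117228, 140140, 27820]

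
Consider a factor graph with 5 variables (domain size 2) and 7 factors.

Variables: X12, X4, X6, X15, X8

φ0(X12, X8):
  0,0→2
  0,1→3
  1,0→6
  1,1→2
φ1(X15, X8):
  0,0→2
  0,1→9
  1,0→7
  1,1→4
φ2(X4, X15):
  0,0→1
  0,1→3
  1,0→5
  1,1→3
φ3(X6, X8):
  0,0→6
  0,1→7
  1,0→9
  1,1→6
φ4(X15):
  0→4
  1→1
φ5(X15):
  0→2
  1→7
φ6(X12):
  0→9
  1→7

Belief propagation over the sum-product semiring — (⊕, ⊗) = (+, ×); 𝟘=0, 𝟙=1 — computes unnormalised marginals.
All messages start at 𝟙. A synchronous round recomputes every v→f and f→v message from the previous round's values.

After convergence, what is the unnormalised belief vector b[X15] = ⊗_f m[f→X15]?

init: all messages = 𝟙 over 2 values
r1 m[φ0→X12] = [5, 8]
r1 m[φ0→X8] = [8, 5]
r1 m[φ1→X15] = [11, 11]
r1 m[φ1→X8] = [9, 13]
r1 m[φ2→X4] = [4, 8]
r1 m[φ2→X15] = [6, 6]
r1 m[φ3→X6] = [13, 15]
r1 m[φ3→X8] = [15, 13]
r1 m[φ4→X15] = [4, 1]
r1 m[φ5→X15] = [2, 7]
r1 m[φ6→X12] = [9, 7]
r1 m[X12→φ0] = [1, 1]
r1 m[X12→φ6] = [1, 1]
r1 m[X4→φ2] = [1, 1]
r1 m[X6→φ3] = [1, 1]
r1 m[X15→φ1] = [1, 1]
r1 m[X15→φ2] = [1, 1]
r1 m[X15→φ4] = [1, 1]
r1 m[X15→φ5] = [1, 1]
r1 m[X8→φ0] = [1, 1]
r1 m[X8→φ1] = [1, 1]
r1 m[X8→φ3] = [1, 1]
r2 m[φ0→X12] = [5, 8]
r2 m[φ0→X8] = [8, 5]
r2 m[φ1→X15] = [11, 11]
r2 m[φ1→X8] = [9, 13]
r2 m[φ2→X4] = [4, 8]
r2 m[φ2→X15] = [6, 6]
r2 m[φ3→X6] = [13, 15]
r2 m[φ3→X8] = [15, 13]
r2 m[φ4→X15] = [4, 1]
r2 m[φ5→X15] = [2, 7]
r2 m[φ6→X12] = [9, 7]
r2 m[X12→φ0] = [9, 7]
r2 m[X12→φ6] = [5, 8]
r2 m[X4→φ2] = [1, 1]
r2 m[X6→φ3] = [1, 1]
r2 m[X15→φ1] = [48, 42]
r2 m[X15→φ2] = [88, 77]
r2 m[X15→φ4] = [132, 462]
r2 m[X15→φ5] = [264, 66]
r2 m[X8→φ0] = [135, 169]
r2 m[X8→φ1] = [120, 65]
r2 m[X8→φ3] = [72, 65]
r3 m[φ0→X12] = [777, 1148]
r3 m[φ0→X8] = [60, 41]
r3 m[φ1→X15] = [825, 1100]
r3 m[φ1→X8] = [390, 600]
r3 m[φ2→X4] = [319, 671]
r3 m[φ2→X15] = [6, 6]
r3 m[φ3→X6] = [887, 1038]
r3 m[φ3→X8] = [15, 13]
r3 m[φ4→X15] = [4, 1]
r3 m[φ5→X15] = [2, 7]
r3 m[φ6→X12] = [9, 7]
r3 m[X12→φ0] = [9, 7]
r3 m[X12→φ6] = [5, 8]
r3 m[X4→φ2] = [1, 1]
r3 m[X6→φ3] = [1, 1]
r3 m[X15→φ1] = [48, 42]
r3 m[X15→φ2] = [88, 77]
r3 m[X15→φ4] = [132, 462]
r3 m[X15→φ5] = [264, 66]
r3 m[X8→φ0] = [135, 169]
r3 m[X8→φ1] = [120, 65]
r3 m[X8→φ3] = [72, 65]
r4 m[φ0→X12] = [777, 1148]
r4 m[φ0→X8] = [60, 41]
r4 m[φ1→X15] = [825, 1100]
r4 m[φ1→X8] = [390, 600]
r4 m[φ2→X4] = [319, 671]
r4 m[φ2→X15] = [6, 6]
r4 m[φ3→X6] = [887, 1038]
r4 m[φ3→X8] = [15, 13]
r4 m[φ4→X15] = [4, 1]
r4 m[φ5→X15] = [2, 7]
r4 m[φ6→X12] = [9, 7]
r4 m[X12→φ0] = [9, 7]
r4 m[X12→φ6] = [777, 1148]
r4 m[X4→φ2] = [1, 1]
r4 m[X6→φ3] = [1, 1]
r4 m[X15→φ1] = [48, 42]
r4 m[X15→φ2] = [6600, 7700]
r4 m[X15→φ4] = [9900, 46200]
r4 m[X15→φ5] = [19800, 6600]
r4 m[X8→φ0] = [5850, 7800]
r4 m[X8→φ1] = [900, 533]
r4 m[X8→φ3] = [23400, 24600]
r5 m[φ0→X12] = [35100, 50700]
r5 m[φ0→X8] = [60, 41]
r5 m[φ1→X15] = [6597, 8432]
r5 m[φ1→X8] = [390, 600]
r5 m[φ2→X4] = [29700, 56100]
r5 m[φ2→X15] = [6, 6]
r5 m[φ3→X6] = [312600, 358200]
r5 m[φ3→X8] = [15, 13]
r5 m[φ4→X15] = [4, 1]
r5 m[φ5→X15] = [2, 7]
r5 m[φ6→X12] = [9, 7]
r5 m[X12→φ0] = [9, 7]
r5 m[X12→φ6] = [777, 1148]
r5 m[X4→φ2] = [1, 1]
r5 m[X6→φ3] = [1, 1]
r5 m[X15→φ1] = [48, 42]
r5 m[X15→φ2] = [6600, 7700]
r5 m[X15→φ4] = [9900, 46200]
r5 m[X15→φ5] = [19800, 6600]
r5 m[X8→φ0] = [5850, 7800]
r5 m[X8→φ1] = [900, 533]
r5 m[X8→φ3] = [23400, 24600]
r6 m[φ0→X12] = [35100, 50700]
r6 m[φ0→X8] = [60, 41]
r6 m[φ1→X15] = [6597, 8432]
r6 m[φ1→X8] = [390, 600]
r6 m[φ2→X4] = [29700, 56100]
r6 m[φ2→X15] = [6, 6]
r6 m[φ3→X6] = [312600, 358200]
r6 m[φ3→X8] = [15, 13]
r6 m[φ4→X15] = [4, 1]
r6 m[φ5→X15] = [2, 7]
r6 m[φ6→X12] = [9, 7]
r6 m[X12→φ0] = [9, 7]
r6 m[X12→φ6] = [35100, 50700]
r6 m[X4→φ2] = [1, 1]
r6 m[X6→φ3] = [1, 1]
r6 m[X15→φ1] = [48, 42]
r6 m[X15→φ2] = [52776, 59024]
r6 m[X15→φ4] = [79164, 354144]
r6 m[X15→φ5] = [158328, 50592]
r6 m[X8→φ0] = [5850, 7800]
r6 m[X8→φ1] = [900, 533]
r6 m[X8→φ3] = [23400, 24600]
r7 m[φ0→X12] = [35100, 50700]
r7 m[φ0→X8] = [60, 41]
r7 m[φ1→X15] = [6597, 8432]
r7 m[φ1→X8] = [390, 600]
r7 m[φ2→X4] = [229848, 440952]
r7 m[φ2→X15] = [6, 6]
r7 m[φ3→X6] = [312600, 358200]
r7 m[φ3→X8] = [15, 13]
r7 m[φ4→X15] = [4, 1]
r7 m[φ5→X15] = [2, 7]
r7 m[φ6→X12] = [9, 7]
r7 m[X12→φ0] = [9, 7]
r7 m[X12→φ6] = [35100, 50700]
r7 m[X4→φ2] = [1, 1]
r7 m[X6→φ3] = [1, 1]
r7 m[X15→φ1] = [48, 42]
r7 m[X15→φ2] = [52776, 59024]
r7 m[X15→φ4] = [79164, 354144]
r7 m[X15→φ5] = [158328, 50592]
r7 m[X8→φ0] = [5850, 7800]
r7 m[X8→φ1] = [900, 533]
r7 m[X8→φ3] = [23400, 24600]
r8 m[φ0→X12] = [35100, 50700]
r8 m[φ0→X8] = [60, 41]
r8 m[φ1→X15] = [6597, 8432]
r8 m[φ1→X8] = [390, 600]
r8 m[φ2→X4] = [229848, 440952]
r8 m[φ2→X15] = [6, 6]
r8 m[φ3→X6] = [312600, 358200]
r8 m[φ3→X8] = [15, 13]
r8 m[φ4→X15] = [4, 1]
r8 m[φ5→X15] = [2, 7]
r8 m[φ6→X12] = [9, 7]
r8 m[X12→φ0] = [9, 7]
r8 m[X12→φ6] = [35100, 50700]
r8 m[X4→φ2] = [1, 1]
r8 m[X6→φ3] = [1, 1]
r8 m[X15→φ1] = [48, 42]
r8 m[X15→φ2] = [52776, 59024]
r8 m[X15→φ4] = [79164, 354144]
r8 m[X15→φ5] = [158328, 50592]
r8 m[X8→φ0] = [5850, 7800]
r8 m[X8→φ1] = [900, 533]
r8 m[X8→φ3] = [23400, 24600]
fixed point reached at round 8
b[X15] = ⊗ incoming = [316656, 354144]

b[X15] = [316656, 354144]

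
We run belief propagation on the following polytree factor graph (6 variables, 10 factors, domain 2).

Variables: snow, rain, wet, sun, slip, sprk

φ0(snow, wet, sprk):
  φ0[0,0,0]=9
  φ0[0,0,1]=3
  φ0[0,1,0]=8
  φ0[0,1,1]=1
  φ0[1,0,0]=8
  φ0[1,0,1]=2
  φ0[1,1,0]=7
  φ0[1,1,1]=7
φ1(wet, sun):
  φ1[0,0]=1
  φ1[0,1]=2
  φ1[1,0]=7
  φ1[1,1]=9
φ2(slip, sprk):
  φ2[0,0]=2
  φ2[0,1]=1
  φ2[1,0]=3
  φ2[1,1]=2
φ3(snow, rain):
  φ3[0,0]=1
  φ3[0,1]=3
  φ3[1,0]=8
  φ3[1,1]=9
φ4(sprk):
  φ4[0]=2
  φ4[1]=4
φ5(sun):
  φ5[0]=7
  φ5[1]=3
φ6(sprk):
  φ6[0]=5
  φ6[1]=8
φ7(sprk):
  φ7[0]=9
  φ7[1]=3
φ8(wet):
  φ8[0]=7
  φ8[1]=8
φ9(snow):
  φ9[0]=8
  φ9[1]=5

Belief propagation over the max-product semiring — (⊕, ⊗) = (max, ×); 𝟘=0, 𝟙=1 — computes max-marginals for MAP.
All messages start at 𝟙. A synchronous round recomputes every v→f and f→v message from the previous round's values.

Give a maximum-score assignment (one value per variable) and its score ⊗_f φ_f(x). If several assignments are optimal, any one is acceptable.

assignment: (snow=1, rain=1, wet=1, sun=0, slip=1, sprk=0); score = 33339600

init: all messages = 𝟙 over 2 values
r1 m[φ0→snow] = [9, 8]
r1 m[φ0→wet] = [9, 8]
r1 m[φ0→sprk] = [9, 7]
r1 m[φ1→wet] = [2, 9]
r1 m[φ1→sun] = [7, 9]
r1 m[φ2→slip] = [2, 3]
r1 m[φ2→sprk] = [3, 2]
r1 m[φ3→snow] = [3, 9]
r1 m[φ3→rain] = [8, 9]
r1 m[φ4→sprk] = [2, 4]
r1 m[φ5→sun] = [7, 3]
r1 m[φ6→sprk] = [5, 8]
r1 m[φ7→sprk] = [9, 3]
r1 m[φ8→wet] = [7, 8]
r1 m[φ9→snow] = [8, 5]
r1 m[snow→φ0] = [1, 1]
r1 m[snow→φ3] = [1, 1]
r1 m[snow→φ9] = [1, 1]
r1 m[rain→φ3] = [1, 1]
r1 m[wet→φ0] = [1, 1]
r1 m[wet→φ1] = [1, 1]
r1 m[wet→φ8] = [1, 1]
r1 m[sun→φ1] = [1, 1]
r1 m[sun→φ5] = [1, 1]
r1 m[slip→φ2] = [1, 1]
r1 m[sprk→φ0] = [1, 1]
r1 m[sprk→φ2] = [1, 1]
r1 m[sprk→φ4] = [1, 1]
r1 m[sprk→φ6] = [1, 1]
r1 m[sprk→φ7] = [1, 1]
r2 m[φ0→snow] = [9, 8]
r2 m[φ0→wet] = [9, 8]
r2 m[φ0→sprk] = [9, 7]
r2 m[φ1→wet] = [2, 9]
r2 m[φ1→sun] = [7, 9]
r2 m[φ2→slip] = [2, 3]
r2 m[φ2→sprk] = [3, 2]
r2 m[φ3→snow] = [3, 9]
r2 m[φ3→rain] = [8, 9]
r2 m[φ4→sprk] = [2, 4]
r2 m[φ5→sun] = [7, 3]
r2 m[φ6→sprk] = [5, 8]
r2 m[φ7→sprk] = [9, 3]
r2 m[φ8→wet] = [7, 8]
r2 m[φ9→snow] = [8, 5]
r2 m[snow→φ0] = [24, 45]
r2 m[snow→φ3] = [72, 40]
r2 m[snow→φ9] = [27, 72]
r2 m[rain→φ3] = [1, 1]
r2 m[wet→φ0] = [14, 72]
r2 m[wet→φ1] = [63, 64]
r2 m[wet→φ8] = [18, 72]
r2 m[sun→φ1] = [7, 3]
r2 m[sun→φ5] = [7, 9]
r2 m[slip→φ2] = [1, 1]
r2 m[sprk→φ0] = [270, 192]
r2 m[sprk→φ2] = [810, 672]
r2 m[sprk→φ4] = [1215, 336]
r2 m[sprk→φ6] = [486, 168]
r2 m[sprk→φ7] = [270, 448]
r3 m[φ0→snow] = [155520, 136080]
r3 m[φ0→wet] = [97200, 85050]
r3 m[φ0→sprk] = [22680, 22680]
r3 m[φ1→wet] = [7, 49]
r3 m[φ1→sun] = [448, 576]
r3 m[φ2→slip] = [1620, 2430]
r3 m[φ2→sprk] = [3, 2]
r3 m[φ3→snow] = [3, 9]
r3 m[φ3→rain] = [320, 360]
r3 m[φ4→sprk] = [2, 4]
r3 m[φ5→sun] = [7, 3]
r3 m[φ6→sprk] = [5, 8]
r3 m[φ7→sprk] = [9, 3]
r3 m[φ8→wet] = [7, 8]
r3 m[φ9→snow] = [8, 5]
r3 m[snow→φ0] = [24, 45]
r3 m[snow→φ3] = [72, 40]
r3 m[snow→φ9] = [27, 72]
r3 m[rain→φ3] = [1, 1]
r3 m[wet→φ0] = [14, 72]
r3 m[wet→φ1] = [63, 64]
r3 m[wet→φ8] = [18, 72]
r3 m[sun→φ1] = [7, 3]
r3 m[sun→φ5] = [7, 9]
r3 m[slip→φ2] = [1, 1]
r3 m[sprk→φ0] = [270, 192]
r3 m[sprk→φ2] = [810, 672]
r3 m[sprk→φ4] = [1215, 336]
r3 m[sprk→φ6] = [486, 168]
r3 m[sprk→φ7] = [270, 448]
r4 m[φ0→snow] = [155520, 136080]
r4 m[φ0→wet] = [97200, 85050]
r4 m[φ0→sprk] = [22680, 22680]
r4 m[φ1→wet] = [7, 49]
r4 m[φ1→sun] = [448, 576]
r4 m[φ2→slip] = [1620, 2430]
r4 m[φ2→sprk] = [3, 2]
r4 m[φ3→snow] = [3, 9]
r4 m[φ3→rain] = [320, 360]
r4 m[φ4→sprk] = [2, 4]
r4 m[φ5→sun] = [7, 3]
r4 m[φ6→sprk] = [5, 8]
r4 m[φ7→sprk] = [9, 3]
r4 m[φ8→wet] = [7, 8]
r4 m[φ9→snow] = [8, 5]
r4 m[snow→φ0] = [24, 45]
r4 m[snow→φ3] = [1244160, 680400]
r4 m[snow→φ9] = [466560, 1224720]
r4 m[rain→φ3] = [1, 1]
r4 m[wet→φ0] = [49, 392]
r4 m[wet→φ1] = [680400, 680400]
r4 m[wet→φ8] = [680400, 4167450]
r4 m[sun→φ1] = [7, 3]
r4 m[sun→φ5] = [448, 576]
r4 m[slip→φ2] = [1, 1]
r4 m[sprk→φ0] = [270, 192]
r4 m[sprk→φ2] = [2041200, 2177280]
r4 m[sprk→φ4] = [3061800, 1088640]
r4 m[sprk→φ6] = [1224720, 544320]
r4 m[sprk→φ7] = [680400, 1451520]
r5 m[φ0→snow] = [846720, 740880]
r5 m[φ0→wet] = [97200, 85050]
r5 m[φ0→sprk] = [123480, 123480]
r5 m[φ1→wet] = [7, 49]
r5 m[φ1→sun] = [4762800, 6123600]
r5 m[φ2→slip] = [4082400, 6123600]
r5 m[φ2→sprk] = [3, 2]
r5 m[φ3→snow] = [3, 9]
r5 m[φ3→rain] = [5443200, 6123600]
r5 m[φ4→sprk] = [2, 4]
r5 m[φ5→sun] = [7, 3]
r5 m[φ6→sprk] = [5, 8]
r5 m[φ7→sprk] = [9, 3]
r5 m[φ8→wet] = [7, 8]
r5 m[φ9→snow] = [8, 5]
r5 m[snow→φ0] = [24, 45]
r5 m[snow→φ3] = [1244160, 680400]
r5 m[snow→φ9] = [466560, 1224720]
r5 m[rain→φ3] = [1, 1]
r5 m[wet→φ0] = [49, 392]
r5 m[wet→φ1] = [680400, 680400]
r5 m[wet→φ8] = [680400, 4167450]
r5 m[sun→φ1] = [7, 3]
r5 m[sun→φ5] = [448, 576]
r5 m[slip→φ2] = [1, 1]
r5 m[sprk→φ0] = [270, 192]
r5 m[sprk→φ2] = [2041200, 2177280]
r5 m[sprk→φ4] = [3061800, 1088640]
r5 m[sprk→φ6] = [1224720, 544320]
r5 m[sprk→φ7] = [680400, 1451520]
r6 m[φ0→snow] = [846720, 740880]
r6 m[φ0→wet] = [97200, 85050]
r6 m[φ0→sprk] = [123480, 123480]
r6 m[φ1→wet] = [7, 49]
r6 m[φ1→sun] = [4762800, 6123600]
r6 m[φ2→slip] = [4082400, 6123600]
r6 m[φ2→sprk] = [3, 2]
r6 m[φ3→snow] = [3, 9]
r6 m[φ3→rain] = [5443200, 6123600]
r6 m[φ4→sprk] = [2, 4]
r6 m[φ5→sun] = [7, 3]
r6 m[φ6→sprk] = [5, 8]
r6 m[φ7→sprk] = [9, 3]
r6 m[φ8→wet] = [7, 8]
r6 m[φ9→snow] = [8, 5]
r6 m[snow→φ0] = [24, 45]
r6 m[snow→φ3] = [6773760, 3704400]
r6 m[snow→φ9] = [2540160, 6667920]
r6 m[rain→φ3] = [1, 1]
r6 m[wet→φ0] = [49, 392]
r6 m[wet→φ1] = [680400, 680400]
r6 m[wet→φ8] = [680400, 4167450]
r6 m[sun→φ1] = [7, 3]
r6 m[sun→φ5] = [4762800, 6123600]
r6 m[slip→φ2] = [1, 1]
r6 m[sprk→φ0] = [270, 192]
r6 m[sprk→φ2] = [11113200, 11854080]
r6 m[sprk→φ4] = [16669800, 5927040]
r6 m[sprk→φ6] = [6667920, 2963520]
r6 m[sprk→φ7] = [3704400, 7902720]
r7 m[φ0→snow] = [846720, 740880]
r7 m[φ0→wet] = [97200, 85050]
r7 m[φ0→sprk] = [123480, 123480]
r7 m[φ1→wet] = [7, 49]
r7 m[φ1→sun] = [4762800, 6123600]
r7 m[φ2→slip] = [22226400, 33339600]
r7 m[φ2→sprk] = [3, 2]
r7 m[φ3→snow] = [3, 9]
r7 m[φ3→rain] = [29635200, 33339600]
r7 m[φ4→sprk] = [2, 4]
r7 m[φ5→sun] = [7, 3]
r7 m[φ6→sprk] = [5, 8]
r7 m[φ7→sprk] = [9, 3]
r7 m[φ8→wet] = [7, 8]
r7 m[φ9→snow] = [8, 5]
r7 m[snow→φ0] = [24, 45]
r7 m[snow→φ3] = [6773760, 3704400]
r7 m[snow→φ9] = [2540160, 6667920]
r7 m[rain→φ3] = [1, 1]
r7 m[wet→φ0] = [49, 392]
r7 m[wet→φ1] = [680400, 680400]
r7 m[wet→φ8] = [680400, 4167450]
r7 m[sun→φ1] = [7, 3]
r7 m[sun→φ5] = [4762800, 6123600]
r7 m[slip→φ2] = [1, 1]
r7 m[sprk→φ0] = [270, 192]
r7 m[sprk→φ2] = [11113200, 11854080]
r7 m[sprk→φ4] = [16669800, 5927040]
r7 m[sprk→φ6] = [6667920, 2963520]
r7 m[sprk→φ7] = [3704400, 7902720]
r8 m[φ0→snow] = [846720, 740880]
r8 m[φ0→wet] = [97200, 85050]
r8 m[φ0→sprk] = [123480, 123480]
r8 m[φ1→wet] = [7, 49]
r8 m[φ1→sun] = [4762800, 6123600]
r8 m[φ2→slip] = [22226400, 33339600]
r8 m[φ2→sprk] = [3, 2]
r8 m[φ3→snow] = [3, 9]
r8 m[φ3→rain] = [29635200, 33339600]
r8 m[φ4→sprk] = [2, 4]
r8 m[φ5→sun] = [7, 3]
r8 m[φ6→sprk] = [5, 8]
r8 m[φ7→sprk] = [9, 3]
r8 m[φ8→wet] = [7, 8]
r8 m[φ9→snow] = [8, 5]
r8 m[snow→φ0] = [24, 45]
r8 m[snow→φ3] = [6773760, 3704400]
r8 m[snow→φ9] = [2540160, 6667920]
r8 m[rain→φ3] = [1, 1]
r8 m[wet→φ0] = [49, 392]
r8 m[wet→φ1] = [680400, 680400]
r8 m[wet→φ8] = [680400, 4167450]
r8 m[sun→φ1] = [7, 3]
r8 m[sun→φ5] = [4762800, 6123600]
r8 m[slip→φ2] = [1, 1]
r8 m[sprk→φ0] = [270, 192]
r8 m[sprk→φ2] = [11113200, 11854080]
r8 m[sprk→φ4] = [16669800, 5927040]
r8 m[sprk→φ6] = [6667920, 2963520]
r8 m[sprk→φ7] = [3704400, 7902720]
fixed point reached at round 8
traceback from snow: (snow=1, rain=1, wet=1, sun=0, slip=1, sprk=0), score=33339600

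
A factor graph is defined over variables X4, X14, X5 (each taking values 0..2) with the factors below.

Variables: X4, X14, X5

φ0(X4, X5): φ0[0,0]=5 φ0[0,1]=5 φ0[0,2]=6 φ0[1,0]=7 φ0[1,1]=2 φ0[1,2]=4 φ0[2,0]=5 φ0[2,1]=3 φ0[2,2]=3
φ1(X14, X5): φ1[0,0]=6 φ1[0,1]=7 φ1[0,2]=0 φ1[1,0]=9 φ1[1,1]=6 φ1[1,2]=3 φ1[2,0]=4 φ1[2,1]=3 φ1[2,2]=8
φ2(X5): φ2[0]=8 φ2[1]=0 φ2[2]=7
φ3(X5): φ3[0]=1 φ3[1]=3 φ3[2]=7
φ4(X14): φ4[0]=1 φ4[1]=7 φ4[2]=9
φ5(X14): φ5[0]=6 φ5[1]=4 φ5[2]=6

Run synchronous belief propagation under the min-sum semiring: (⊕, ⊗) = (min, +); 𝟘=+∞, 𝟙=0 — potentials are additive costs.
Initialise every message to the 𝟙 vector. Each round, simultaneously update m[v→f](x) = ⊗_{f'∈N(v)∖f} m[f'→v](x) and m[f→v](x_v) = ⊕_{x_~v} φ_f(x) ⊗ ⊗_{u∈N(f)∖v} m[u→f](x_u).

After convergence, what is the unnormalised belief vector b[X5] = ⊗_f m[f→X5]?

init: all messages = 𝟙 over 3 values
r1 m[φ0→X4] = [5, 2, 3]
r1 m[φ0→X5] = [5, 2, 3]
r1 m[φ1→X14] = [0, 3, 3]
r1 m[φ1→X5] = [4, 3, 0]
r1 m[φ2→X5] = [8, 0, 7]
r1 m[φ3→X5] = [1, 3, 7]
r1 m[φ4→X14] = [1, 7, 9]
r1 m[φ5→X14] = [6, 4, 6]
r1 m[X4→φ0] = [0, 0, 0]
r1 m[X14→φ1] = [0, 0, 0]
r1 m[X14→φ4] = [0, 0, 0]
r1 m[X14→φ5] = [0, 0, 0]
r1 m[X5→φ0] = [0, 0, 0]
r1 m[X5→φ1] = [0, 0, 0]
r1 m[X5→φ2] = [0, 0, 0]
r1 m[X5→φ3] = [0, 0, 0]
r2 m[φ0→X4] = [5, 2, 3]
r2 m[φ0→X5] = [5, 2, 3]
r2 m[φ1→X14] = [0, 3, 3]
r2 m[φ1→X5] = [4, 3, 0]
r2 m[φ2→X5] = [8, 0, 7]
r2 m[φ3→X5] = [1, 3, 7]
r2 m[φ4→X14] = [1, 7, 9]
r2 m[φ5→X14] = [6, 4, 6]
r2 m[X4→φ0] = [0, 0, 0]
r2 m[X14→φ1] = [7, 11, 15]
r2 m[X14→φ4] = [6, 7, 9]
r2 m[X14→φ5] = [1, 10, 12]
r2 m[X5→φ0] = [13, 6, 14]
r2 m[X5→φ1] = [14, 5, 17]
r2 m[X5→φ2] = [10, 8, 10]
r2 m[X5→φ3] = [17, 5, 10]
r3 m[φ0→X4] = [11, 8, 9]
r3 m[φ0→X5] = [5, 2, 3]
r3 m[φ1→X14] = [12, 11, 8]
r3 m[φ1→X5] = [13, 14, 7]
r3 m[φ2→X5] = [8, 0, 7]
r3 m[φ3→X5] = [1, 3, 7]
r3 m[φ4→X14] = [1, 7, 9]
r3 m[φ5→X14] = [6, 4, 6]
r3 m[X4→φ0] = [0, 0, 0]
r3 m[X14→φ1] = [7, 11, 15]
r3 m[X14→φ4] = [6, 7, 9]
r3 m[X14→φ5] = [1, 10, 12]
r3 m[X5→φ0] = [13, 6, 14]
r3 m[X5→φ1] = [14, 5, 17]
r3 m[X5→φ2] = [10, 8, 10]
r3 m[X5→φ3] = [17, 5, 10]
r4 m[φ0→X4] = [11, 8, 9]
r4 m[φ0→X5] = [5, 2, 3]
r4 m[φ1→X14] = [12, 11, 8]
r4 m[φ1→X5] = [13, 14, 7]
r4 m[φ2→X5] = [8, 0, 7]
r4 m[φ3→X5] = [1, 3, 7]
r4 m[φ4→X14] = [1, 7, 9]
r4 m[φ5→X14] = [6, 4, 6]
r4 m[X4→φ0] = [0, 0, 0]
r4 m[X14→φ1] = [7, 11, 15]
r4 m[X14→φ4] = [18, 15, 14]
r4 m[X14→φ5] = [13, 18, 17]
r4 m[X5→φ0] = [22, 17, 21]
r4 m[X5→φ1] = [14, 5, 17]
r4 m[X5→φ2] = [19, 19, 17]
r4 m[X5→φ3] = [26, 16, 17]
r5 m[φ0→X4] = [22, 19, 20]
r5 m[φ0→X5] = [5, 2, 3]
r5 m[φ1→X14] = [12, 11, 8]
r5 m[φ1→X5] = [13, 14, 7]
r5 m[φ2→X5] = [8, 0, 7]
r5 m[φ3→X5] = [1, 3, 7]
r5 m[φ4→X14] = [1, 7, 9]
r5 m[φ5→X14] = [6, 4, 6]
r5 m[X4→φ0] = [0, 0, 0]
r5 m[X14→φ1] = [7, 11, 15]
r5 m[X14→φ4] = [18, 15, 14]
r5 m[X14→φ5] = [13, 18, 17]
r5 m[X5→φ0] = [22, 17, 21]
r5 m[X5→φ1] = [14, 5, 17]
r5 m[X5→φ2] = [19, 19, 17]
r5 m[X5→φ3] = [26, 16, 17]
r6 m[φ0→X4] = [22, 19, 20]
r6 m[φ0→X5] = [5, 2, 3]
r6 m[φ1→X14] = [12, 11, 8]
r6 m[φ1→X5] = [13, 14, 7]
r6 m[φ2→X5] = [8, 0, 7]
r6 m[φ3→X5] = [1, 3, 7]
r6 m[φ4→X14] = [1, 7, 9]
r6 m[φ5→X14] = [6, 4, 6]
r6 m[X4→φ0] = [0, 0, 0]
r6 m[X14→φ1] = [7, 11, 15]
r6 m[X14→φ4] = [18, 15, 14]
r6 m[X14→φ5] = [13, 18, 17]
r6 m[X5→φ0] = [22, 17, 21]
r6 m[X5→φ1] = [14, 5, 17]
r6 m[X5→φ2] = [19, 19, 17]
r6 m[X5→φ3] = [26, 16, 17]
fixed point reached at round 6
b[X5] = ⊗ incoming = [27, 19, 24]

b[X5] = [27, 19, 24]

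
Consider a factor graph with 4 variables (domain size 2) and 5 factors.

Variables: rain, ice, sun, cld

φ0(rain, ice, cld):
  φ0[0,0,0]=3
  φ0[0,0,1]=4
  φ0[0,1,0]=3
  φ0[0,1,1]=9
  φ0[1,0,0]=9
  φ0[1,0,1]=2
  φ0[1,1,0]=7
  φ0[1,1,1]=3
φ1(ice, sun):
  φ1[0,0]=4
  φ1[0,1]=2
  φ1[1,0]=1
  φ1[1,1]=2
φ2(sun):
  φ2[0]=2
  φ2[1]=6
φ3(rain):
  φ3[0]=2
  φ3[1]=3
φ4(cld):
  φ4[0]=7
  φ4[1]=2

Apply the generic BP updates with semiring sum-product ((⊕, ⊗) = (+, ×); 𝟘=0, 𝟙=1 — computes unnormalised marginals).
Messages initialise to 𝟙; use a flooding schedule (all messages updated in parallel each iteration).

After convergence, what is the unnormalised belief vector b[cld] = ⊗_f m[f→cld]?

b[cld] = [7266, 1316]

init: all messages = 𝟙 over 2 values
r1 m[φ0→rain] = [19, 21]
r1 m[φ0→ice] = [18, 22]
r1 m[φ0→cld] = [22, 18]
r1 m[φ1→ice] = [6, 3]
r1 m[φ1→sun] = [5, 4]
r1 m[φ2→sun] = [2, 6]
r1 m[φ3→rain] = [2, 3]
r1 m[φ4→cld] = [7, 2]
r1 m[rain→φ0] = [1, 1]
r1 m[rain→φ3] = [1, 1]
r1 m[ice→φ0] = [1, 1]
r1 m[ice→φ1] = [1, 1]
r1 m[sun→φ1] = [1, 1]
r1 m[sun→φ2] = [1, 1]
r1 m[cld→φ0] = [1, 1]
r1 m[cld→φ4] = [1, 1]
r2 m[φ0→rain] = [19, 21]
r2 m[φ0→ice] = [18, 22]
r2 m[φ0→cld] = [22, 18]
r2 m[φ1→ice] = [6, 3]
r2 m[φ1→sun] = [5, 4]
r2 m[φ2→sun] = [2, 6]
r2 m[φ3→rain] = [2, 3]
r2 m[φ4→cld] = [7, 2]
r2 m[rain→φ0] = [2, 3]
r2 m[rain→φ3] = [19, 21]
r2 m[ice→φ0] = [6, 3]
r2 m[ice→φ1] = [18, 22]
r2 m[sun→φ1] = [2, 6]
r2 m[sun→φ2] = [5, 4]
r2 m[cld→φ0] = [7, 2]
r2 m[cld→φ4] = [22, 18]
r3 m[φ0→rain] = [291, 567]
r3 m[φ0→ice] = [259, 243]
r3 m[φ0→cld] = [279, 165]
r3 m[φ1→ice] = [20, 14]
r3 m[φ1→sun] = [94, 80]
r3 m[φ2→sun] = [2, 6]
r3 m[φ3→rain] = [2, 3]
r3 m[φ4→cld] = [7, 2]
r3 m[rain→φ0] = [2, 3]
r3 m[rain→φ3] = [19, 21]
r3 m[ice→φ0] = [6, 3]
r3 m[ice→φ1] = [18, 22]
r3 m[sun→φ1] = [2, 6]
r3 m[sun→φ2] = [5, 4]
r3 m[cld→φ0] = [7, 2]
r3 m[cld→φ4] = [22, 18]
r4 m[φ0→rain] = [291, 567]
r4 m[φ0→ice] = [259, 243]
r4 m[φ0→cld] = [279, 165]
r4 m[φ1→ice] = [20, 14]
r4 m[φ1→sun] = [94, 80]
r4 m[φ2→sun] = [2, 6]
r4 m[φ3→rain] = [2, 3]
r4 m[φ4→cld] = [7, 2]
r4 m[rain→φ0] = [2, 3]
r4 m[rain→φ3] = [291, 567]
r4 m[ice→φ0] = [20, 14]
r4 m[ice→φ1] = [259, 243]
r4 m[sun→φ1] = [2, 6]
r4 m[sun→φ2] = [94, 80]
r4 m[cld→φ0] = [7, 2]
r4 m[cld→φ4] = [279, 165]
r5 m[φ0→rain] = [1126, 2110]
r5 m[φ0→ice] = [259, 243]
r5 m[φ0→cld] = [1038, 658]
r5 m[φ1→ice] = [20, 14]
r5 m[φ1→sun] = [1279, 1004]
r5 m[φ2→sun] = [2, 6]
r5 m[φ3→rain] = [2, 3]
r5 m[φ4→cld] = [7, 2]
r5 m[rain→φ0] = [2, 3]
r5 m[rain→φ3] = [291, 567]
r5 m[ice→φ0] = [20, 14]
r5 m[ice→φ1] = [259, 243]
r5 m[sun→φ1] = [2, 6]
r5 m[sun→φ2] = [94, 80]
r5 m[cld→φ0] = [7, 2]
r5 m[cld→φ4] = [279, 165]
r6 m[φ0→rain] = [1126, 2110]
r6 m[φ0→ice] = [259, 243]
r6 m[φ0→cld] = [1038, 658]
r6 m[φ1→ice] = [20, 14]
r6 m[φ1→sun] = [1279, 1004]
r6 m[φ2→sun] = [2, 6]
r6 m[φ3→rain] = [2, 3]
r6 m[φ4→cld] = [7, 2]
r6 m[rain→φ0] = [2, 3]
r6 m[rain→φ3] = [1126, 2110]
r6 m[ice→φ0] = [20, 14]
r6 m[ice→φ1] = [259, 243]
r6 m[sun→φ1] = [2, 6]
r6 m[sun→φ2] = [1279, 1004]
r6 m[cld→φ0] = [7, 2]
r6 m[cld→φ4] = [1038, 658]
r7 m[φ0→rain] = [1126, 2110]
r7 m[φ0→ice] = [259, 243]
r7 m[φ0→cld] = [1038, 658]
r7 m[φ1→ice] = [20, 14]
r7 m[φ1→sun] = [1279, 1004]
r7 m[φ2→sun] = [2, 6]
r7 m[φ3→rain] = [2, 3]
r7 m[φ4→cld] = [7, 2]
r7 m[rain→φ0] = [2, 3]
r7 m[rain→φ3] = [1126, 2110]
r7 m[ice→φ0] = [20, 14]
r7 m[ice→φ1] = [259, 243]
r7 m[sun→φ1] = [2, 6]
r7 m[sun→φ2] = [1279, 1004]
r7 m[cld→φ0] = [7, 2]
r7 m[cld→φ4] = [1038, 658]
fixed point reached at round 7
b[cld] = ⊗ incoming = [7266, 1316]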